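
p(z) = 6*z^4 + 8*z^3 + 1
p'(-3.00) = -432.00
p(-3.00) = 271.00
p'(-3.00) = -432.00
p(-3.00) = 271.00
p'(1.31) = 95.14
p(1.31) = 36.65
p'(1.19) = 74.43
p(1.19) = 26.51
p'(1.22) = 79.30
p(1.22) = 28.82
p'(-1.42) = -20.33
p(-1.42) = 2.49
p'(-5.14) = -2625.05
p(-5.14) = 3102.60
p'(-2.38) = -187.60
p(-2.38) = 85.66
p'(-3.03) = -447.29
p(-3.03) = 284.19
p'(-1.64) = -41.31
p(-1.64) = 9.12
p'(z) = 24*z^3 + 24*z^2 = 24*z^2*(z + 1)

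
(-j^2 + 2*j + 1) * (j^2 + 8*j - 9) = -j^4 - 6*j^3 + 26*j^2 - 10*j - 9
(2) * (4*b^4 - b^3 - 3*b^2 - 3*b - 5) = 8*b^4 - 2*b^3 - 6*b^2 - 6*b - 10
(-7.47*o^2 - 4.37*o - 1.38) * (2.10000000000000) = -15.687*o^2 - 9.177*o - 2.898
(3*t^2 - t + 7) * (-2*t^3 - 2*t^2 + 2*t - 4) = -6*t^5 - 4*t^4 - 6*t^3 - 28*t^2 + 18*t - 28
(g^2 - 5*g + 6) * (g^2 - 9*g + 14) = g^4 - 14*g^3 + 65*g^2 - 124*g + 84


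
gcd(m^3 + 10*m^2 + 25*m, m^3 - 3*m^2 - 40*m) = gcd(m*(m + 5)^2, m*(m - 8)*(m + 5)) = m^2 + 5*m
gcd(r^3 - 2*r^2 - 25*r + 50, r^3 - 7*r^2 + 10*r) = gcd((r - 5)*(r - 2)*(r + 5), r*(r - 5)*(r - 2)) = r^2 - 7*r + 10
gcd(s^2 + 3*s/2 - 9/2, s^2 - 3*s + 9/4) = s - 3/2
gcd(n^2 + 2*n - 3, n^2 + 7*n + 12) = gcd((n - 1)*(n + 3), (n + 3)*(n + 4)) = n + 3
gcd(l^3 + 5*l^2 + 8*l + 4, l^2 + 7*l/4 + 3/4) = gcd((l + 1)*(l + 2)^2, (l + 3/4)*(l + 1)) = l + 1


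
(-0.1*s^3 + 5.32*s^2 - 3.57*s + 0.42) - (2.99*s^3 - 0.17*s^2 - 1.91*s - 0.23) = -3.09*s^3 + 5.49*s^2 - 1.66*s + 0.65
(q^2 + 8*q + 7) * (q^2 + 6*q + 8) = q^4 + 14*q^3 + 63*q^2 + 106*q + 56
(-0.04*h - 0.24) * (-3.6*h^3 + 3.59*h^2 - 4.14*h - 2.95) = 0.144*h^4 + 0.7204*h^3 - 0.696*h^2 + 1.1116*h + 0.708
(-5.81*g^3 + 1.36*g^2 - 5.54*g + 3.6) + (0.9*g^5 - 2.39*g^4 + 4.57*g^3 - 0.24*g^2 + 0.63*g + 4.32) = 0.9*g^5 - 2.39*g^4 - 1.24*g^3 + 1.12*g^2 - 4.91*g + 7.92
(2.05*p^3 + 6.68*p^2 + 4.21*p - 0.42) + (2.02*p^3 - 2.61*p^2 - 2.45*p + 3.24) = 4.07*p^3 + 4.07*p^2 + 1.76*p + 2.82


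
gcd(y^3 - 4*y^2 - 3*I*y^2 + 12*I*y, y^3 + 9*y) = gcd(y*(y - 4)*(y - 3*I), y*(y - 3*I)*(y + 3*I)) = y^2 - 3*I*y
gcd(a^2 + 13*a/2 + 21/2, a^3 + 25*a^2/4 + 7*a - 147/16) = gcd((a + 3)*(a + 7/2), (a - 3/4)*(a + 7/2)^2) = a + 7/2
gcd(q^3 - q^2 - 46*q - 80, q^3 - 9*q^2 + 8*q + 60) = q + 2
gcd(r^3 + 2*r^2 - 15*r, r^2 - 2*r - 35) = r + 5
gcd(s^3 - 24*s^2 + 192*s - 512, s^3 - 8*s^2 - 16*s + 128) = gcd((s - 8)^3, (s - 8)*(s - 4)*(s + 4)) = s - 8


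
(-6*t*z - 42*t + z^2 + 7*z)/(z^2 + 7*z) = (-6*t + z)/z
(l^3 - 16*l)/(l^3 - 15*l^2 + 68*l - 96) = l*(l + 4)/(l^2 - 11*l + 24)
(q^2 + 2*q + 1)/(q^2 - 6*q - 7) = (q + 1)/(q - 7)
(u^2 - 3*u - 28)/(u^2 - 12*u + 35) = (u + 4)/(u - 5)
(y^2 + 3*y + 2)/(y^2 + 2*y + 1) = (y + 2)/(y + 1)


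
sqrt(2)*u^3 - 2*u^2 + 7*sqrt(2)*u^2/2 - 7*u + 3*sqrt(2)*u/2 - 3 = (u + 3)*(u - sqrt(2))*(sqrt(2)*u + sqrt(2)/2)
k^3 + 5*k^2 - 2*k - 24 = (k - 2)*(k + 3)*(k + 4)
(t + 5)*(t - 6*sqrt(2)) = t^2 - 6*sqrt(2)*t + 5*t - 30*sqrt(2)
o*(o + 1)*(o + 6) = o^3 + 7*o^2 + 6*o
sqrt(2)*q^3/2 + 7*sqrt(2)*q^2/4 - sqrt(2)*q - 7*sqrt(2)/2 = (q + 7/2)*(q - sqrt(2))*(sqrt(2)*q/2 + 1)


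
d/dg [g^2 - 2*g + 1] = 2*g - 2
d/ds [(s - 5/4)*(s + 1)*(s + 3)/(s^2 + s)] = 1 + 15/(4*s^2)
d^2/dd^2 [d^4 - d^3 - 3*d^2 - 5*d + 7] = 12*d^2 - 6*d - 6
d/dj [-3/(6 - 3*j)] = -1/(j - 2)^2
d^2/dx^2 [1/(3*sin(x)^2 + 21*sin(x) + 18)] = (-4*sin(x)^3 - 17*sin(x)^2 - 2*sin(x) + 86)/(3*(sin(x) + 1)^2*(sin(x) + 6)^3)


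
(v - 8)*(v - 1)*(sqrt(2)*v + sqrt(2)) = sqrt(2)*v^3 - 8*sqrt(2)*v^2 - sqrt(2)*v + 8*sqrt(2)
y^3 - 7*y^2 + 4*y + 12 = (y - 6)*(y - 2)*(y + 1)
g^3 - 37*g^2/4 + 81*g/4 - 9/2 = (g - 6)*(g - 3)*(g - 1/4)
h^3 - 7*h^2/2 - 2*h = h*(h - 4)*(h + 1/2)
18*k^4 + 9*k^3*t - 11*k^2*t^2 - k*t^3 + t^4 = (-3*k + t)*(-2*k + t)*(k + t)*(3*k + t)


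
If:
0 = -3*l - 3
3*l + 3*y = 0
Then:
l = -1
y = 1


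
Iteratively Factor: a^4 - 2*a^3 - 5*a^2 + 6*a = (a + 2)*(a^3 - 4*a^2 + 3*a) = a*(a + 2)*(a^2 - 4*a + 3) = a*(a - 3)*(a + 2)*(a - 1)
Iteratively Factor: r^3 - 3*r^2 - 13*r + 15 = (r - 5)*(r^2 + 2*r - 3) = (r - 5)*(r - 1)*(r + 3)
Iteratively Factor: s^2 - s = (s - 1)*(s)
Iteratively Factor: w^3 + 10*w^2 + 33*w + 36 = (w + 3)*(w^2 + 7*w + 12) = (w + 3)^2*(w + 4)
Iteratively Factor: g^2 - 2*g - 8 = (g - 4)*(g + 2)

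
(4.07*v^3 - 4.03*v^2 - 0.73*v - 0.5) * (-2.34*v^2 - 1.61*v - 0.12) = -9.5238*v^5 + 2.8775*v^4 + 7.7081*v^3 + 2.8289*v^2 + 0.8926*v + 0.06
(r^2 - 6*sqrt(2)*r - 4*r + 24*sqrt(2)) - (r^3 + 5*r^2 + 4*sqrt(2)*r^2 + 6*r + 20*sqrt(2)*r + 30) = -r^3 - 4*sqrt(2)*r^2 - 4*r^2 - 26*sqrt(2)*r - 10*r - 30 + 24*sqrt(2)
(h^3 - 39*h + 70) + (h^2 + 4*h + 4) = h^3 + h^2 - 35*h + 74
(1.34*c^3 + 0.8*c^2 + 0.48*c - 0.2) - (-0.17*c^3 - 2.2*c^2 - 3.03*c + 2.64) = 1.51*c^3 + 3.0*c^2 + 3.51*c - 2.84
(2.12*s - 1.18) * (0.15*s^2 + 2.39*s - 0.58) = 0.318*s^3 + 4.8898*s^2 - 4.0498*s + 0.6844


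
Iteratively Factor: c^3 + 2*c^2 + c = (c + 1)*(c^2 + c) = (c + 1)^2*(c)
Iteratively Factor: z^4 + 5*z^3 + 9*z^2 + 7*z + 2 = (z + 1)*(z^3 + 4*z^2 + 5*z + 2) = (z + 1)*(z + 2)*(z^2 + 2*z + 1) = (z + 1)^2*(z + 2)*(z + 1)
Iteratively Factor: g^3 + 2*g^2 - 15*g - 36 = (g + 3)*(g^2 - g - 12) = (g - 4)*(g + 3)*(g + 3)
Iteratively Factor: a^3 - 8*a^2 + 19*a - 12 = (a - 1)*(a^2 - 7*a + 12) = (a - 3)*(a - 1)*(a - 4)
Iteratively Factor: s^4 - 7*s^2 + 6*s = (s - 1)*(s^3 + s^2 - 6*s) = (s - 2)*(s - 1)*(s^2 + 3*s) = (s - 2)*(s - 1)*(s + 3)*(s)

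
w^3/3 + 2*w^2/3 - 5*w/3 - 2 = (w/3 + 1/3)*(w - 2)*(w + 3)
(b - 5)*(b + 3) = b^2 - 2*b - 15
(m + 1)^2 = m^2 + 2*m + 1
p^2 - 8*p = p*(p - 8)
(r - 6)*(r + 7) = r^2 + r - 42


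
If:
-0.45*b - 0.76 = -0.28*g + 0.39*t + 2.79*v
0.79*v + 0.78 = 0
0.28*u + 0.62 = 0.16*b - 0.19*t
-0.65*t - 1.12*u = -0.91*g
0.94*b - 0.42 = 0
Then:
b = 0.45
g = -2.73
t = 2.64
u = -3.75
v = -0.99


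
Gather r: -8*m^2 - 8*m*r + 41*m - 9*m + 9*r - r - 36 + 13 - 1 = -8*m^2 + 32*m + r*(8 - 8*m) - 24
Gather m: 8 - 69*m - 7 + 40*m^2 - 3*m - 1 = 40*m^2 - 72*m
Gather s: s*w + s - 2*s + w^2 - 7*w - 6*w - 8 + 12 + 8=s*(w - 1) + w^2 - 13*w + 12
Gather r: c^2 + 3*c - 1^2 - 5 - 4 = c^2 + 3*c - 10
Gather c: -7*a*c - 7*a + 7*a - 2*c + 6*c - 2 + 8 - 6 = c*(4 - 7*a)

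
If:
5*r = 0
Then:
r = 0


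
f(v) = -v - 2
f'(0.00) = -1.00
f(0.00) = -2.00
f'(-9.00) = -1.00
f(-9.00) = 7.00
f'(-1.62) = -1.00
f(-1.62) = -0.38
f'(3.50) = -1.00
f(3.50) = -5.50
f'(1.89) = -1.00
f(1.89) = -3.89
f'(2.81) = -1.00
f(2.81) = -4.81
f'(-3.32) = -1.00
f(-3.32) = 1.32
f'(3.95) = -1.00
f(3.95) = -5.95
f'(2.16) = -1.00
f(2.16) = -4.16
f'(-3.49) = -1.00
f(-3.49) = 1.49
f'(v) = -1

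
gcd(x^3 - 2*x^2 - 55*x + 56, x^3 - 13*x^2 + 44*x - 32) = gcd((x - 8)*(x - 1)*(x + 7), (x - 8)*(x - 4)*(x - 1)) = x^2 - 9*x + 8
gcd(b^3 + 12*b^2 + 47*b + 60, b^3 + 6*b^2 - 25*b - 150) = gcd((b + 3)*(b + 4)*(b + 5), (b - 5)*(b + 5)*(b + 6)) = b + 5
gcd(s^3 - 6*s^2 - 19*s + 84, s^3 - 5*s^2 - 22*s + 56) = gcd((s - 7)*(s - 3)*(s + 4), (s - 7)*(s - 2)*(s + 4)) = s^2 - 3*s - 28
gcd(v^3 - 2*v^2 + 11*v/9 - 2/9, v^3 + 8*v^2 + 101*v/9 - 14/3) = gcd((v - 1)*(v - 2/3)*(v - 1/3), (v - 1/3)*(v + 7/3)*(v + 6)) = v - 1/3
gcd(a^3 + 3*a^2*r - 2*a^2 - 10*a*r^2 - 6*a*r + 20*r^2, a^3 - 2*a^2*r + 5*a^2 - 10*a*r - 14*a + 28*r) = -a^2 + 2*a*r + 2*a - 4*r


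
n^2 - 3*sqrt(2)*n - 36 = (n - 6*sqrt(2))*(n + 3*sqrt(2))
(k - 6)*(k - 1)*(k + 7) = k^3 - 43*k + 42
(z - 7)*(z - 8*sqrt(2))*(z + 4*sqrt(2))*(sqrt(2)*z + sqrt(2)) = sqrt(2)*z^4 - 6*sqrt(2)*z^3 - 8*z^3 - 71*sqrt(2)*z^2 + 48*z^2 + 56*z + 384*sqrt(2)*z + 448*sqrt(2)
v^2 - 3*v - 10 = (v - 5)*(v + 2)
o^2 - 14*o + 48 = (o - 8)*(o - 6)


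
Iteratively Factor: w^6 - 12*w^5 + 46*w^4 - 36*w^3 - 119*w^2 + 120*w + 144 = (w + 1)*(w^5 - 13*w^4 + 59*w^3 - 95*w^2 - 24*w + 144) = (w - 4)*(w + 1)*(w^4 - 9*w^3 + 23*w^2 - 3*w - 36) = (w - 4)*(w + 1)^2*(w^3 - 10*w^2 + 33*w - 36) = (w - 4)^2*(w + 1)^2*(w^2 - 6*w + 9) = (w - 4)^2*(w - 3)*(w + 1)^2*(w - 3)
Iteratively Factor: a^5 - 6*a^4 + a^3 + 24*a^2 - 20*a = (a - 2)*(a^4 - 4*a^3 - 7*a^2 + 10*a) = (a - 2)*(a - 1)*(a^3 - 3*a^2 - 10*a) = (a - 5)*(a - 2)*(a - 1)*(a^2 + 2*a) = (a - 5)*(a - 2)*(a - 1)*(a + 2)*(a)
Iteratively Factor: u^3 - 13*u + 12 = (u - 3)*(u^2 + 3*u - 4) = (u - 3)*(u + 4)*(u - 1)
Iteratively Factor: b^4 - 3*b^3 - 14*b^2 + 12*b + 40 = (b + 2)*(b^3 - 5*b^2 - 4*b + 20) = (b + 2)^2*(b^2 - 7*b + 10) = (b - 2)*(b + 2)^2*(b - 5)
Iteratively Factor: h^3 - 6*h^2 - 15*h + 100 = (h - 5)*(h^2 - h - 20) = (h - 5)^2*(h + 4)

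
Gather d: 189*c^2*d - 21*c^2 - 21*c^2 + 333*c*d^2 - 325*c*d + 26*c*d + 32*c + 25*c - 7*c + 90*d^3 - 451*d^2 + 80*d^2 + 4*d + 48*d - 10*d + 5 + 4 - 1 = -42*c^2 + 50*c + 90*d^3 + d^2*(333*c - 371) + d*(189*c^2 - 299*c + 42) + 8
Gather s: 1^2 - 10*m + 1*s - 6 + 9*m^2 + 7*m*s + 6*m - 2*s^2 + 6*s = 9*m^2 - 4*m - 2*s^2 + s*(7*m + 7) - 5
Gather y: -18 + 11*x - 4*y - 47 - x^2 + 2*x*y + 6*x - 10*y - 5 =-x^2 + 17*x + y*(2*x - 14) - 70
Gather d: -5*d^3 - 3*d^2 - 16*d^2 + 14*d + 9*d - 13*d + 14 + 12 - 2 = -5*d^3 - 19*d^2 + 10*d + 24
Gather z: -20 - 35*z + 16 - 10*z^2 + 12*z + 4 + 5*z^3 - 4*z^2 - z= 5*z^3 - 14*z^2 - 24*z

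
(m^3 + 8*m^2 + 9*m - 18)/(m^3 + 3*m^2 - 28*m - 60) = (m^2 + 2*m - 3)/(m^2 - 3*m - 10)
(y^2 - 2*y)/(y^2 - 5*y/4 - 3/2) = 4*y/(4*y + 3)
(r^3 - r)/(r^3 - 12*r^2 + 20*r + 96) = (r^3 - r)/(r^3 - 12*r^2 + 20*r + 96)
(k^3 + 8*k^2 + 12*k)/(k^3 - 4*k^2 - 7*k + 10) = k*(k + 6)/(k^2 - 6*k + 5)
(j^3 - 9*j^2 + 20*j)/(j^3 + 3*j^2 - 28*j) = (j - 5)/(j + 7)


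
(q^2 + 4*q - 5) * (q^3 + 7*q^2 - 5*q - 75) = q^5 + 11*q^4 + 18*q^3 - 130*q^2 - 275*q + 375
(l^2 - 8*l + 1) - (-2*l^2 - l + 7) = 3*l^2 - 7*l - 6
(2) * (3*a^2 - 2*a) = 6*a^2 - 4*a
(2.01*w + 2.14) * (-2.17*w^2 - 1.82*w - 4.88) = -4.3617*w^3 - 8.302*w^2 - 13.7036*w - 10.4432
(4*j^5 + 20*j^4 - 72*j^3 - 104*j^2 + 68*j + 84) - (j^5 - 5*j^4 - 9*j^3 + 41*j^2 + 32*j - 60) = 3*j^5 + 25*j^4 - 63*j^3 - 145*j^2 + 36*j + 144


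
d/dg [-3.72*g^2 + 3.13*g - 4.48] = 3.13 - 7.44*g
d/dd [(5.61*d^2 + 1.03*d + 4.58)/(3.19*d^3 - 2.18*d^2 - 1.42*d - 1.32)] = (-17.8959*d^4 - 6.5714*d^3 - 49.5514*d^2 + 5.1584*d + 5.144)/(10.1761*d^6 - 13.9084*d^5 - 4.3072*d^4 - 2.2304*d^3 + 7.7716*d^2 + 3.7488*d + 1.7424)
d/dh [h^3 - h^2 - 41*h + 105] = 3*h^2 - 2*h - 41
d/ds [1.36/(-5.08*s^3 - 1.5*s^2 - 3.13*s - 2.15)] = (20.7264*s^2 + 4.08*s + 4.2568)/(5.08*s^3 + 1.5*s^2 + 3.13*s + 2.15)^2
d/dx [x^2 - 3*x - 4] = 2*x - 3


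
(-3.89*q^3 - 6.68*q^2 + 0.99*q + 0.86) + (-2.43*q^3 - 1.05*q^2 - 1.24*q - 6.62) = -6.32*q^3 - 7.73*q^2 - 0.25*q - 5.76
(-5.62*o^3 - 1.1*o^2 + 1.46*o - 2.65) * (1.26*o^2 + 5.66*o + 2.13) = -7.0812*o^5 - 33.1952*o^4 - 16.357*o^3 + 2.5816*o^2 - 11.8892*o - 5.6445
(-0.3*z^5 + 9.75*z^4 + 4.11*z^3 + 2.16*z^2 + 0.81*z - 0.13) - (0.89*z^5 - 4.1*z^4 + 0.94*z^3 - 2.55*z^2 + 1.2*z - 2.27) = -1.19*z^5 + 13.85*z^4 + 3.17*z^3 + 4.71*z^2 - 0.39*z + 2.14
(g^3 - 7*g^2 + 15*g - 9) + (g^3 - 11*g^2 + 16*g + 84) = 2*g^3 - 18*g^2 + 31*g + 75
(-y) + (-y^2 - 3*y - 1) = -y^2 - 4*y - 1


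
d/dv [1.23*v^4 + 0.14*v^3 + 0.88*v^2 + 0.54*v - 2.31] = 4.92*v^3 + 0.42*v^2 + 1.76*v + 0.54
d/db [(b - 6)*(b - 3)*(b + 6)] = 3*b^2 - 6*b - 36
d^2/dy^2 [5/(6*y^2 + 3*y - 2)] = 30*(-12*y^2 - 6*y + 3*(4*y + 1)^2 + 4)/(6*y^2 + 3*y - 2)^3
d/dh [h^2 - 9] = 2*h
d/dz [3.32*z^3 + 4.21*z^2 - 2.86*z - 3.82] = 9.96*z^2 + 8.42*z - 2.86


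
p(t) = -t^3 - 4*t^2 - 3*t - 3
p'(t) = -3*t^2 - 8*t - 3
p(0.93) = -10.05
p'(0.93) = -13.03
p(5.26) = -274.98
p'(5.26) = -128.08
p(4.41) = -179.79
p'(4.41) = -96.62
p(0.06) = -3.19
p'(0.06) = -3.49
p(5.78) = -347.07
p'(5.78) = -149.47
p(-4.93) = 34.39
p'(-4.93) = -36.47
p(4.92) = -233.68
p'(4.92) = -114.98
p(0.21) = -3.82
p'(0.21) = -4.81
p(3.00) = -75.00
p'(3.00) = -54.00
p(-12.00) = 1185.00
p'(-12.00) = -339.00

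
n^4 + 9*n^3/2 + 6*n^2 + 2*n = n*(n + 1/2)*(n + 2)^2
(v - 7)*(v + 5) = v^2 - 2*v - 35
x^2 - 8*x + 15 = (x - 5)*(x - 3)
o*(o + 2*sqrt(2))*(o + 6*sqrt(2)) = o^3 + 8*sqrt(2)*o^2 + 24*o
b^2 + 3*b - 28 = (b - 4)*(b + 7)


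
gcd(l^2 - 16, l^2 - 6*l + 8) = l - 4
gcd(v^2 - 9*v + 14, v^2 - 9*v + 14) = v^2 - 9*v + 14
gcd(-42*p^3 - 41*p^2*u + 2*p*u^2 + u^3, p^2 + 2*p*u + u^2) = p + u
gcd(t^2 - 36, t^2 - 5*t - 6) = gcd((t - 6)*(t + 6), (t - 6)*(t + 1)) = t - 6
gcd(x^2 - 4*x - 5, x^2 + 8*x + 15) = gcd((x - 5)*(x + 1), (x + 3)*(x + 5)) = 1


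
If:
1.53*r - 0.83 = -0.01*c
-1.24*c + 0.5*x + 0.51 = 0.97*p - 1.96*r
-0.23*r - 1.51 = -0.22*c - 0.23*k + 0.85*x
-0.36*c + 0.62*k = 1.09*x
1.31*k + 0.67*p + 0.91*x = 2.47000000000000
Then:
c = 5.29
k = 4.03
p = -4.93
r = 0.51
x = 0.54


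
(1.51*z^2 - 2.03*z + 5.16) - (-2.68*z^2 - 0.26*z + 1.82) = 4.19*z^2 - 1.77*z + 3.34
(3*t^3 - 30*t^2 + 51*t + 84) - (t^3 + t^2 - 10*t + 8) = 2*t^3 - 31*t^2 + 61*t + 76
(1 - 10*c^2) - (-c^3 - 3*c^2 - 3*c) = c^3 - 7*c^2 + 3*c + 1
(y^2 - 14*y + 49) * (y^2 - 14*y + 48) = y^4 - 28*y^3 + 293*y^2 - 1358*y + 2352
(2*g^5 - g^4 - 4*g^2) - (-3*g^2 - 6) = 2*g^5 - g^4 - g^2 + 6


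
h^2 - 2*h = h*(h - 2)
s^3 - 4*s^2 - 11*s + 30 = (s - 5)*(s - 2)*(s + 3)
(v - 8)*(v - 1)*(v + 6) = v^3 - 3*v^2 - 46*v + 48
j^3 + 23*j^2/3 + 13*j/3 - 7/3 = (j - 1/3)*(j + 1)*(j + 7)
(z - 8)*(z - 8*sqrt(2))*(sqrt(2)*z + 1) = sqrt(2)*z^3 - 15*z^2 - 8*sqrt(2)*z^2 - 8*sqrt(2)*z + 120*z + 64*sqrt(2)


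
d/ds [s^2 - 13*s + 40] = 2*s - 13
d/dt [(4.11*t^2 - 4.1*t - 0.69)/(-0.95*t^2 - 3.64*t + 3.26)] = (-18.8554*t^2 + 25.4862*t - 15.8776)/(0.9025*t^4 + 6.916*t^3 + 7.0556*t^2 - 23.7328*t + 10.6276)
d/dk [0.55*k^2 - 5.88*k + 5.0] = 1.1*k - 5.88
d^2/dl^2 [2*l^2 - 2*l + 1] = 4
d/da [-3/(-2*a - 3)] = -6/(2*a + 3)^2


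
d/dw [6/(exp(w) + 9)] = -6*exp(w)/(exp(w) + 9)^2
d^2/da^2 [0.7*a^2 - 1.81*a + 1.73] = 1.40000000000000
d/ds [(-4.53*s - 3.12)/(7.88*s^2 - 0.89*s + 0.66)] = (35.6964*s^2 + 49.1712*s - 5.7666)/(62.0944*s^4 - 14.0264*s^3 + 11.1937*s^2 - 1.1748*s + 0.4356)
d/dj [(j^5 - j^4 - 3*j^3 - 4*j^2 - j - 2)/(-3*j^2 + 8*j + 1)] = (-9*j^6 + 38*j^5 - 10*j^4 - 52*j^3 - 44*j^2 - 20*j + 15)/(9*j^4 - 48*j^3 + 58*j^2 + 16*j + 1)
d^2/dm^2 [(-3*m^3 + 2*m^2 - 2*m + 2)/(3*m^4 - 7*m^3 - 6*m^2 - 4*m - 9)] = 2*(-27*m^9 + 54*m^8 - 396*m^7 + 524*m^6 - 1392*m^5 + 1554*m^4 - 748*m^3 + 816*m^2 - 639*m + 158)/(27*m^12 - 189*m^11 + 279*m^10 + 305*m^9 - 297*m^8 + 222*m^7 - 1431*m^6 - 2388*m^5 - 2043*m^4 - 3061*m^3 - 1890*m^2 - 972*m - 729)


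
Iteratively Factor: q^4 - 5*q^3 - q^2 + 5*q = (q - 5)*(q^3 - q) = q*(q - 5)*(q^2 - 1) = q*(q - 5)*(q + 1)*(q - 1)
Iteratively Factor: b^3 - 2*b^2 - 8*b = (b - 4)*(b^2 + 2*b) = b*(b - 4)*(b + 2)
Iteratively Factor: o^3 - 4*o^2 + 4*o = (o - 2)*(o^2 - 2*o) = (o - 2)^2*(o)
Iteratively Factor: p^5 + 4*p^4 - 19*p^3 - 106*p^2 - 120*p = (p + 4)*(p^4 - 19*p^2 - 30*p) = (p + 3)*(p + 4)*(p^3 - 3*p^2 - 10*p) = (p - 5)*(p + 3)*(p + 4)*(p^2 + 2*p) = (p - 5)*(p + 2)*(p + 3)*(p + 4)*(p)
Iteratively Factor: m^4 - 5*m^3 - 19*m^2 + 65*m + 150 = (m - 5)*(m^3 - 19*m - 30) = (m - 5)^2*(m^2 + 5*m + 6) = (m - 5)^2*(m + 3)*(m + 2)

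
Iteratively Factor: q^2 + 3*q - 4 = (q - 1)*(q + 4)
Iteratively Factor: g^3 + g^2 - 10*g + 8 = (g - 2)*(g^2 + 3*g - 4) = (g - 2)*(g + 4)*(g - 1)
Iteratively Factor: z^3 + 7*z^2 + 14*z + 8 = (z + 2)*(z^2 + 5*z + 4) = (z + 2)*(z + 4)*(z + 1)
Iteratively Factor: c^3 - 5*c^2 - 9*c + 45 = (c + 3)*(c^2 - 8*c + 15) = (c - 5)*(c + 3)*(c - 3)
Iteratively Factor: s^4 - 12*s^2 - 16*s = (s + 2)*(s^3 - 2*s^2 - 8*s) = (s + 2)^2*(s^2 - 4*s) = s*(s + 2)^2*(s - 4)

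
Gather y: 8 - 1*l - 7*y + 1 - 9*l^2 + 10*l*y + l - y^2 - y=-9*l^2 - y^2 + y*(10*l - 8) + 9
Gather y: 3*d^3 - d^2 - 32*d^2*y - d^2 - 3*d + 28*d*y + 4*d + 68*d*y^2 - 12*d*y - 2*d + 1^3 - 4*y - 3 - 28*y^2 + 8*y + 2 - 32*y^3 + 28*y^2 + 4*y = 3*d^3 - 2*d^2 + 68*d*y^2 - d - 32*y^3 + y*(-32*d^2 + 16*d + 8)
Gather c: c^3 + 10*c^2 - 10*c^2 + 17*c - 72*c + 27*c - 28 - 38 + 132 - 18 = c^3 - 28*c + 48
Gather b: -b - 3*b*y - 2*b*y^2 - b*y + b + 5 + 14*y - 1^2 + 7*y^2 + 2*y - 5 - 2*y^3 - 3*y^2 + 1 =b*(-2*y^2 - 4*y) - 2*y^3 + 4*y^2 + 16*y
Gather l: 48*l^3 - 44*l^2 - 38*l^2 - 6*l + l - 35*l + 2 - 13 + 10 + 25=48*l^3 - 82*l^2 - 40*l + 24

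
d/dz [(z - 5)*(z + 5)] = 2*z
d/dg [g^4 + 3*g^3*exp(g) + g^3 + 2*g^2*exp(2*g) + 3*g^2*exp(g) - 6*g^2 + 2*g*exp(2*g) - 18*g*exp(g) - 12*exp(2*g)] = 3*g^3*exp(g) + 4*g^3 + 4*g^2*exp(2*g) + 12*g^2*exp(g) + 3*g^2 + 8*g*exp(2*g) - 12*g*exp(g) - 12*g - 22*exp(2*g) - 18*exp(g)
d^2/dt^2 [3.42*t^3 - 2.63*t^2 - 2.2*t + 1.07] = 20.52*t - 5.26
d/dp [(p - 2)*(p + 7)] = 2*p + 5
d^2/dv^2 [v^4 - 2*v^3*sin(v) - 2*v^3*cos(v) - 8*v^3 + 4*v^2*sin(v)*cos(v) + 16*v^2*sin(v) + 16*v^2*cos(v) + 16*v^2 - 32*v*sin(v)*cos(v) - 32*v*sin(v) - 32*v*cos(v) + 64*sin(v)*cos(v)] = 2*sqrt(2)*v^3*sin(v + pi/4) - 4*v^2*sin(v) - 8*v^2*sin(2*v) - 28*v^2*cos(v) + 12*v^2 - 44*v*sin(v) + 64*v*sin(2*v) + 84*v*cos(v) + 16*v*cos(2*v) - 48*v + 96*sin(v) - 124*sin(2*v) - 32*cos(v) - 64*cos(2*v) + 32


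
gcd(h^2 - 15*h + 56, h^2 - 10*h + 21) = h - 7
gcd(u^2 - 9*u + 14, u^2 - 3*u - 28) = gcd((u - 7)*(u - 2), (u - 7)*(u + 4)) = u - 7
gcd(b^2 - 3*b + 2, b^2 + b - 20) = 1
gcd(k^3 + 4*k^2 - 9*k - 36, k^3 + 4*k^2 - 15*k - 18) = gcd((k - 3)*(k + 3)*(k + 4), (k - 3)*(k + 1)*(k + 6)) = k - 3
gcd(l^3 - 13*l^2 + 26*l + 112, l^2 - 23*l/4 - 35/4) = l - 7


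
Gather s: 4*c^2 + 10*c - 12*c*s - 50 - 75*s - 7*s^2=4*c^2 + 10*c - 7*s^2 + s*(-12*c - 75) - 50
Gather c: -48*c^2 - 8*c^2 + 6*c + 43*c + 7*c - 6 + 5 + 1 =-56*c^2 + 56*c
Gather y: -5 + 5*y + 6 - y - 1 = 4*y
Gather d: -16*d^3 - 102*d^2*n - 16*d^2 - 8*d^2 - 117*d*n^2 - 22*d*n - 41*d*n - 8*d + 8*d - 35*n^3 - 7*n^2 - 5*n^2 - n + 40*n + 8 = -16*d^3 + d^2*(-102*n - 24) + d*(-117*n^2 - 63*n) - 35*n^3 - 12*n^2 + 39*n + 8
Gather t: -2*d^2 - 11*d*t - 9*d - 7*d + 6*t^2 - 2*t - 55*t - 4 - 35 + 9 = -2*d^2 - 16*d + 6*t^2 + t*(-11*d - 57) - 30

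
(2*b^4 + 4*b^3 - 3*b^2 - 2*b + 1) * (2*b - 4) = 4*b^5 - 22*b^3 + 8*b^2 + 10*b - 4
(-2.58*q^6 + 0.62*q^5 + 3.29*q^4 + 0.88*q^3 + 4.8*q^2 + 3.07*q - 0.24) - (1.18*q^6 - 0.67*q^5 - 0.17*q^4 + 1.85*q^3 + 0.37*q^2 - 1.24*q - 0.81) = -3.76*q^6 + 1.29*q^5 + 3.46*q^4 - 0.97*q^3 + 4.43*q^2 + 4.31*q + 0.57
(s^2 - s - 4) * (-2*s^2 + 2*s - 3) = -2*s^4 + 4*s^3 + 3*s^2 - 5*s + 12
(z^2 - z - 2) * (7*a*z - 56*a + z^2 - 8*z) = 7*a*z^3 - 63*a*z^2 + 42*a*z + 112*a + z^4 - 9*z^3 + 6*z^2 + 16*z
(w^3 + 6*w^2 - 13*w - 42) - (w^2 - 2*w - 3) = w^3 + 5*w^2 - 11*w - 39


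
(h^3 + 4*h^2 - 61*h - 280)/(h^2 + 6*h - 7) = (h^2 - 3*h - 40)/(h - 1)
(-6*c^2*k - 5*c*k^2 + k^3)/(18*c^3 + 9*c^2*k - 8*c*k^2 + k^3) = -k/(3*c - k)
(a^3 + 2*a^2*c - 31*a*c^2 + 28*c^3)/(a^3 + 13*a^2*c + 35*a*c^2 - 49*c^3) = (a - 4*c)/(a + 7*c)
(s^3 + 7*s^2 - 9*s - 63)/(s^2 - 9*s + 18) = (s^2 + 10*s + 21)/(s - 6)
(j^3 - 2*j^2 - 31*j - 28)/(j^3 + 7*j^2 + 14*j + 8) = (j - 7)/(j + 2)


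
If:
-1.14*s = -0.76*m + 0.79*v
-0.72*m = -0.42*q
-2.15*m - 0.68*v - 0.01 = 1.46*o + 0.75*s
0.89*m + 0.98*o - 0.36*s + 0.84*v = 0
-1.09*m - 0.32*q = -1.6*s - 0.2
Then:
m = 0.10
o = -0.21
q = 0.18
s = -0.02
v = 0.13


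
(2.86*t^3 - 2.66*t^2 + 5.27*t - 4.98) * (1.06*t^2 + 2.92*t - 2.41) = 3.0316*t^5 + 5.5316*t^4 - 9.0736*t^3 + 16.5202*t^2 - 27.2423*t + 12.0018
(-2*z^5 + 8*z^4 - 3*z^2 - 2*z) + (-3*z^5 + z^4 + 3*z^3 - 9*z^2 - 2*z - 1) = -5*z^5 + 9*z^4 + 3*z^3 - 12*z^2 - 4*z - 1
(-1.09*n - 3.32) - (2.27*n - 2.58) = -3.36*n - 0.74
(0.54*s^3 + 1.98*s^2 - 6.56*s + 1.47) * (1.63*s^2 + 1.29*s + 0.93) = 0.8802*s^5 + 3.924*s^4 - 7.6364*s^3 - 4.2249*s^2 - 4.2045*s + 1.3671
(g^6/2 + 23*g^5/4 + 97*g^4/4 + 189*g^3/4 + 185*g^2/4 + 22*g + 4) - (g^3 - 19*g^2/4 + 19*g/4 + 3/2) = g^6/2 + 23*g^5/4 + 97*g^4/4 + 185*g^3/4 + 51*g^2 + 69*g/4 + 5/2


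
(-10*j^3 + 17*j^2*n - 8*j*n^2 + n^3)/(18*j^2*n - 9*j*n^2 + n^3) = (-10*j^3 + 17*j^2*n - 8*j*n^2 + n^3)/(n*(18*j^2 - 9*j*n + n^2))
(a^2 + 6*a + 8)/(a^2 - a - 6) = (a + 4)/(a - 3)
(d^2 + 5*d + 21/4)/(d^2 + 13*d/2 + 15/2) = (d + 7/2)/(d + 5)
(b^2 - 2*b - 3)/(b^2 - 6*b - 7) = (b - 3)/(b - 7)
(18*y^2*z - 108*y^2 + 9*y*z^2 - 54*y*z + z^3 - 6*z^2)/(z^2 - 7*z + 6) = (18*y^2 + 9*y*z + z^2)/(z - 1)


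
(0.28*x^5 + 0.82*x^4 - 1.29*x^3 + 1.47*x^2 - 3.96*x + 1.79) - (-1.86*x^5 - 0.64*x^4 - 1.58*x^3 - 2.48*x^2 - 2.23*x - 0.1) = 2.14*x^5 + 1.46*x^4 + 0.29*x^3 + 3.95*x^2 - 1.73*x + 1.89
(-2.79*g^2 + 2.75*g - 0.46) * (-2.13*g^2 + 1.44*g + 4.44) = 5.9427*g^4 - 9.8751*g^3 - 7.4478*g^2 + 11.5476*g - 2.0424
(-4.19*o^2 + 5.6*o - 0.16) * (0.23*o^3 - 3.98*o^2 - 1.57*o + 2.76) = -0.9637*o^5 + 17.9642*o^4 - 15.7465*o^3 - 19.7196*o^2 + 15.7072*o - 0.4416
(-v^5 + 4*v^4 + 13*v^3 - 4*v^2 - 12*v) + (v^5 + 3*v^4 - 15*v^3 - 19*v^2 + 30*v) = 7*v^4 - 2*v^3 - 23*v^2 + 18*v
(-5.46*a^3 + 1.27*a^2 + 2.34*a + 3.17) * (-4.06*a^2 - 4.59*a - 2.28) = 22.1676*a^5 + 19.9052*a^4 - 2.8809*a^3 - 26.5064*a^2 - 19.8855*a - 7.2276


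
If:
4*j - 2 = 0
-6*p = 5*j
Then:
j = 1/2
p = -5/12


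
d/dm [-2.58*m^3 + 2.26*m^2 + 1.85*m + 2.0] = -7.74*m^2 + 4.52*m + 1.85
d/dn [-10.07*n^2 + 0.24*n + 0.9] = 0.24 - 20.14*n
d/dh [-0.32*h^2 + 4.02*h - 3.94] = 4.02 - 0.64*h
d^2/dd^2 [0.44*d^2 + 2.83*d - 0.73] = 0.880000000000000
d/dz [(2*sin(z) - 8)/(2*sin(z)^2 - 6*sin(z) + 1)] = 2*(16*sin(z) + cos(2*z) - 24)*cos(z)/(-6*sin(z) - cos(2*z) + 2)^2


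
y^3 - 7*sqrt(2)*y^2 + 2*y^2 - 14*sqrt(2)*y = y*(y + 2)*(y - 7*sqrt(2))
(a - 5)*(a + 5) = a^2 - 25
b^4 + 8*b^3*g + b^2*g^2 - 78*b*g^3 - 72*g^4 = (b - 3*g)*(b + g)*(b + 4*g)*(b + 6*g)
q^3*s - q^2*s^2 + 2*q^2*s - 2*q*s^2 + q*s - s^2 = (q + 1)*(q - s)*(q*s + s)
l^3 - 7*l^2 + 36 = (l - 6)*(l - 3)*(l + 2)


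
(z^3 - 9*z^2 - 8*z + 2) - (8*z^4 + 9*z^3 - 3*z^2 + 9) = -8*z^4 - 8*z^3 - 6*z^2 - 8*z - 7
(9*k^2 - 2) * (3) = 27*k^2 - 6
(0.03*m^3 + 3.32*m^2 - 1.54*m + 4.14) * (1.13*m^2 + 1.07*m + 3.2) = 0.0339*m^5 + 3.7837*m^4 + 1.9082*m^3 + 13.6544*m^2 - 0.498200000000001*m + 13.248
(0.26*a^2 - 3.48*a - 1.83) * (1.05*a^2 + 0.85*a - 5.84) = 0.273*a^4 - 3.433*a^3 - 6.3979*a^2 + 18.7677*a + 10.6872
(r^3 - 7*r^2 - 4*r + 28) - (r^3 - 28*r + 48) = -7*r^2 + 24*r - 20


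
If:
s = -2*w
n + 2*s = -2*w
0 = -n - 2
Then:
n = -2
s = 2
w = -1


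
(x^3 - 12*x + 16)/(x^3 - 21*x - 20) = (-x^3 + 12*x - 16)/(-x^3 + 21*x + 20)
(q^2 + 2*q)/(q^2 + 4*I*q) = (q + 2)/(q + 4*I)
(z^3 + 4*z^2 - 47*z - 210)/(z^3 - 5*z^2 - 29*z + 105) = (z + 6)/(z - 3)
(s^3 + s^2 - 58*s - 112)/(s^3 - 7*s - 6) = (s^2 - s - 56)/(s^2 - 2*s - 3)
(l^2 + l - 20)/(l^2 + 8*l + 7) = (l^2 + l - 20)/(l^2 + 8*l + 7)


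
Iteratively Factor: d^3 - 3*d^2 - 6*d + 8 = (d - 1)*(d^2 - 2*d - 8) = (d - 1)*(d + 2)*(d - 4)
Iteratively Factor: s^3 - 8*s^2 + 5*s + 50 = (s - 5)*(s^2 - 3*s - 10) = (s - 5)*(s + 2)*(s - 5)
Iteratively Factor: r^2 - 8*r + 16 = (r - 4)*(r - 4)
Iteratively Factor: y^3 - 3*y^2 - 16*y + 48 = (y + 4)*(y^2 - 7*y + 12) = (y - 4)*(y + 4)*(y - 3)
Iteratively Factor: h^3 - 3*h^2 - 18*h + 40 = (h - 5)*(h^2 + 2*h - 8) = (h - 5)*(h - 2)*(h + 4)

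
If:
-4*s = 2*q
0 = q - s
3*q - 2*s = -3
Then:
No Solution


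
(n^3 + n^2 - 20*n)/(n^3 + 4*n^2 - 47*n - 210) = n*(n - 4)/(n^2 - n - 42)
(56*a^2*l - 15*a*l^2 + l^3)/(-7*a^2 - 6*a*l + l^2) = l*(-8*a + l)/(a + l)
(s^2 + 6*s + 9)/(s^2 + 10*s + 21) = (s + 3)/(s + 7)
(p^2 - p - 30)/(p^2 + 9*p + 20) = (p - 6)/(p + 4)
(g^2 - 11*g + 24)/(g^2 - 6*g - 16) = (g - 3)/(g + 2)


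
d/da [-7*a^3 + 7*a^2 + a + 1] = -21*a^2 + 14*a + 1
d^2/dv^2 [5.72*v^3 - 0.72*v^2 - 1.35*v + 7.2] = 34.32*v - 1.44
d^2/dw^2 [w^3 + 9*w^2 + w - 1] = 6*w + 18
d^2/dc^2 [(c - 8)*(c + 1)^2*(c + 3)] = 12*c^2 - 18*c - 66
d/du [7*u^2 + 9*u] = 14*u + 9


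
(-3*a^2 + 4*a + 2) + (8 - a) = -3*a^2 + 3*a + 10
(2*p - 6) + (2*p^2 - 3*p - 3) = 2*p^2 - p - 9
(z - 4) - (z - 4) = 0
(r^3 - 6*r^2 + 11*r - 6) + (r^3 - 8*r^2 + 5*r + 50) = 2*r^3 - 14*r^2 + 16*r + 44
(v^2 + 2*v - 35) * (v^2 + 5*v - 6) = v^4 + 7*v^3 - 31*v^2 - 187*v + 210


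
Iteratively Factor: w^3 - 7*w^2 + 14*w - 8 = (w - 2)*(w^2 - 5*w + 4) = (w - 4)*(w - 2)*(w - 1)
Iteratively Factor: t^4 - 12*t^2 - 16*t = (t)*(t^3 - 12*t - 16) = t*(t + 2)*(t^2 - 2*t - 8) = t*(t + 2)^2*(t - 4)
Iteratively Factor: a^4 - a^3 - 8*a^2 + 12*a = (a)*(a^3 - a^2 - 8*a + 12) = a*(a + 3)*(a^2 - 4*a + 4) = a*(a - 2)*(a + 3)*(a - 2)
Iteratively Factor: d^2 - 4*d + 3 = (d - 1)*(d - 3)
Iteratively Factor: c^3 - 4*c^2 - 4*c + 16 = (c - 4)*(c^2 - 4) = (c - 4)*(c + 2)*(c - 2)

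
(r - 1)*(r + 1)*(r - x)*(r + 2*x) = r^4 + r^3*x - 2*r^2*x^2 - r^2 - r*x + 2*x^2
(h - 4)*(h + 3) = h^2 - h - 12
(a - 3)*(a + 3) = a^2 - 9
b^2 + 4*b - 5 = (b - 1)*(b + 5)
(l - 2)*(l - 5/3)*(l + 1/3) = l^3 - 10*l^2/3 + 19*l/9 + 10/9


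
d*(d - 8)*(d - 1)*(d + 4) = d^4 - 5*d^3 - 28*d^2 + 32*d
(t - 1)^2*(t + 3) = t^3 + t^2 - 5*t + 3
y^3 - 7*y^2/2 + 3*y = y*(y - 2)*(y - 3/2)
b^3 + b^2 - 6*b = b*(b - 2)*(b + 3)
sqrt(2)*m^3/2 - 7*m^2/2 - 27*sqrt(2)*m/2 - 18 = (m - 6*sqrt(2))*(m + 3*sqrt(2)/2)*(sqrt(2)*m/2 + 1)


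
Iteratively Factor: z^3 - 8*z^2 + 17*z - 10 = (z - 1)*(z^2 - 7*z + 10) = (z - 5)*(z - 1)*(z - 2)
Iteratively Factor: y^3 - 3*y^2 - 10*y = (y - 5)*(y^2 + 2*y) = y*(y - 5)*(y + 2)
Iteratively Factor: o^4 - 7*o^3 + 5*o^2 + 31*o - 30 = (o - 5)*(o^3 - 2*o^2 - 5*o + 6) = (o - 5)*(o + 2)*(o^2 - 4*o + 3) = (o - 5)*(o - 3)*(o + 2)*(o - 1)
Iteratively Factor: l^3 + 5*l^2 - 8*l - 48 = (l + 4)*(l^2 + l - 12) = (l + 4)^2*(l - 3)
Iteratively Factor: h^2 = (h)*(h)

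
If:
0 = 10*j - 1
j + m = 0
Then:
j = 1/10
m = -1/10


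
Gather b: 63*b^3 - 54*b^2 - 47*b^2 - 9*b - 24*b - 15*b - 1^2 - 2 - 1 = 63*b^3 - 101*b^2 - 48*b - 4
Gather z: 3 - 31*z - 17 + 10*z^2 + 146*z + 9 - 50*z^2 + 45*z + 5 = -40*z^2 + 160*z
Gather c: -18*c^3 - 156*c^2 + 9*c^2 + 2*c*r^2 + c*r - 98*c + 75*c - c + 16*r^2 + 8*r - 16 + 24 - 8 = -18*c^3 - 147*c^2 + c*(2*r^2 + r - 24) + 16*r^2 + 8*r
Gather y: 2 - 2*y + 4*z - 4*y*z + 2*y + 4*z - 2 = -4*y*z + 8*z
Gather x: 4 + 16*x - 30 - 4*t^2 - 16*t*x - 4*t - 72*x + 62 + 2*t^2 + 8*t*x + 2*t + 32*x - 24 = -2*t^2 - 2*t + x*(-8*t - 24) + 12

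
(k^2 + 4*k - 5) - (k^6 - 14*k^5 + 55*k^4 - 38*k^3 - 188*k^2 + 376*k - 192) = -k^6 + 14*k^5 - 55*k^4 + 38*k^3 + 189*k^2 - 372*k + 187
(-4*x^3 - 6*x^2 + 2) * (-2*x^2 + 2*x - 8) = 8*x^5 + 4*x^4 + 20*x^3 + 44*x^2 + 4*x - 16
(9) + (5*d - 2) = 5*d + 7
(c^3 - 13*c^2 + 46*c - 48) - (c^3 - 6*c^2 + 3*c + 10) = -7*c^2 + 43*c - 58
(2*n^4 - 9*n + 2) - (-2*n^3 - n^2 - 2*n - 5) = 2*n^4 + 2*n^3 + n^2 - 7*n + 7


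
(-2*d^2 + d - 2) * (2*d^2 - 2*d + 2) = -4*d^4 + 6*d^3 - 10*d^2 + 6*d - 4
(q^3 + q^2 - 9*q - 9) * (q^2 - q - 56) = q^5 - 66*q^3 - 56*q^2 + 513*q + 504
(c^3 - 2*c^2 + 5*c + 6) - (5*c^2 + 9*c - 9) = c^3 - 7*c^2 - 4*c + 15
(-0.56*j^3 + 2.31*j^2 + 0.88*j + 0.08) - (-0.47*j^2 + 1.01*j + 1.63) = -0.56*j^3 + 2.78*j^2 - 0.13*j - 1.55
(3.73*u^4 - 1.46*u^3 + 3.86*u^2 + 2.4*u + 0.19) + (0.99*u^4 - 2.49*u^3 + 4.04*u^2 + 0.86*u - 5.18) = 4.72*u^4 - 3.95*u^3 + 7.9*u^2 + 3.26*u - 4.99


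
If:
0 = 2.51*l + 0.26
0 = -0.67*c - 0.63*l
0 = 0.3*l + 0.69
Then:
No Solution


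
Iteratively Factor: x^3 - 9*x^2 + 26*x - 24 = (x - 2)*(x^2 - 7*x + 12) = (x - 3)*(x - 2)*(x - 4)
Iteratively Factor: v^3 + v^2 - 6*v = (v - 2)*(v^2 + 3*v) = (v - 2)*(v + 3)*(v)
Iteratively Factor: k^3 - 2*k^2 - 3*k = (k + 1)*(k^2 - 3*k) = k*(k + 1)*(k - 3)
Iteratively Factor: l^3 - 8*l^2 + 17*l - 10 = (l - 5)*(l^2 - 3*l + 2) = (l - 5)*(l - 1)*(l - 2)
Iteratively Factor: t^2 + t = (t + 1)*(t)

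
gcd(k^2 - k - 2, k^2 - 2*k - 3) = k + 1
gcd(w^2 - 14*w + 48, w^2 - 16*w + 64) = w - 8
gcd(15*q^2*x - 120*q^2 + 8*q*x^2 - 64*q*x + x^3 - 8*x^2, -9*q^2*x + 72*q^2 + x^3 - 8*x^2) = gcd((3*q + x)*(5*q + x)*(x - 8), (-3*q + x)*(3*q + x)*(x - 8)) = 3*q*x - 24*q + x^2 - 8*x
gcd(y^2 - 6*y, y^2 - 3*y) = y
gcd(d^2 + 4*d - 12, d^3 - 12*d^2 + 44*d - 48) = d - 2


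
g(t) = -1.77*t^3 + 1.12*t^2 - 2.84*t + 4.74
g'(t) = -5.31*t^2 + 2.24*t - 2.84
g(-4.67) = 222.70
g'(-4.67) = -129.11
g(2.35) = -18.72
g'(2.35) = -26.90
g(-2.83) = 61.86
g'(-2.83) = -51.71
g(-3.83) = 131.49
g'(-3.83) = -89.31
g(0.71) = 2.65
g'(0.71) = -3.93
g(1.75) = -6.29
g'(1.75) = -15.18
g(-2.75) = 57.83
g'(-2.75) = -49.16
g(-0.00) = 4.74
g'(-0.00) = -2.84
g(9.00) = -1220.43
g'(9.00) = -412.79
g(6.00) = -354.30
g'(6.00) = -180.56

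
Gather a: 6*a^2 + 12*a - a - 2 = 6*a^2 + 11*a - 2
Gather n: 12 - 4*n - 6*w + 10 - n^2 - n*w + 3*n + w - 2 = -n^2 + n*(-w - 1) - 5*w + 20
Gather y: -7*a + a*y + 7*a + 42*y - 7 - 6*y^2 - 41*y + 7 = -6*y^2 + y*(a + 1)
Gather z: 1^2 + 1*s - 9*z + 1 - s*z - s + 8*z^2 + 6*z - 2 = 8*z^2 + z*(-s - 3)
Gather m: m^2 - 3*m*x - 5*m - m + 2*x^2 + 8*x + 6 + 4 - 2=m^2 + m*(-3*x - 6) + 2*x^2 + 8*x + 8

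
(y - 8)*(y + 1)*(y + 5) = y^3 - 2*y^2 - 43*y - 40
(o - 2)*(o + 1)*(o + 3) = o^3 + 2*o^2 - 5*o - 6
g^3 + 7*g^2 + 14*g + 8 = (g + 1)*(g + 2)*(g + 4)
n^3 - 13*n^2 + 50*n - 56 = (n - 7)*(n - 4)*(n - 2)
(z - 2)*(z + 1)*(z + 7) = z^3 + 6*z^2 - 9*z - 14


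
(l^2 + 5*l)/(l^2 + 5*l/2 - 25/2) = 2*l/(2*l - 5)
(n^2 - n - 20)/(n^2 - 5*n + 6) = (n^2 - n - 20)/(n^2 - 5*n + 6)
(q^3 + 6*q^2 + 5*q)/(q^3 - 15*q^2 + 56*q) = (q^2 + 6*q + 5)/(q^2 - 15*q + 56)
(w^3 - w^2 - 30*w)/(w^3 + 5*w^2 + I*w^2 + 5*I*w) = (w - 6)/(w + I)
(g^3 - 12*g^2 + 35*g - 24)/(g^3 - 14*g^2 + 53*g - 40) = (g - 3)/(g - 5)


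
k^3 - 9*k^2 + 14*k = k*(k - 7)*(k - 2)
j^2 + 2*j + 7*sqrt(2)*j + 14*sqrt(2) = (j + 2)*(j + 7*sqrt(2))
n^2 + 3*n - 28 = (n - 4)*(n + 7)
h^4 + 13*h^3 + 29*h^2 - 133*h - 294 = (h - 3)*(h + 2)*(h + 7)^2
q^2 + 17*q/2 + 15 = (q + 5/2)*(q + 6)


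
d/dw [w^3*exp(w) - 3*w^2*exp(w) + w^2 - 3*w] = w^3*exp(w) - 6*w*exp(w) + 2*w - 3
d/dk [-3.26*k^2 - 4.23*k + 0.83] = -6.52*k - 4.23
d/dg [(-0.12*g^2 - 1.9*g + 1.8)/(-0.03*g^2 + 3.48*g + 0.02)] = (-0.4746*g^2 + 0.103199999999999*g - 6.302)/(0.0009*g^4 - 0.2088*g^3 + 12.1092*g^2 + 0.1392*g + 0.0004)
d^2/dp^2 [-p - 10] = 0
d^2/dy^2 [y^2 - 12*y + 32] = 2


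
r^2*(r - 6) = r^3 - 6*r^2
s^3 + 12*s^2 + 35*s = s*(s + 5)*(s + 7)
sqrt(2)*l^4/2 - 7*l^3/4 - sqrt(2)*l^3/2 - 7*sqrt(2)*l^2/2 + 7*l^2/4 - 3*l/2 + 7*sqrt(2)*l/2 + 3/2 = (l/2 + sqrt(2)/2)*(l - 1)*(l - 3*sqrt(2))*(sqrt(2)*l + 1/2)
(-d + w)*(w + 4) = -d*w - 4*d + w^2 + 4*w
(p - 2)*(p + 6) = p^2 + 4*p - 12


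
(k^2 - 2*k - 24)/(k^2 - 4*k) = (k^2 - 2*k - 24)/(k*(k - 4))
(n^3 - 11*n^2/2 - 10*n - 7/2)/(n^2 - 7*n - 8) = (2*n^2 - 13*n - 7)/(2*(n - 8))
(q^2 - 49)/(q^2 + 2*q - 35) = (q - 7)/(q - 5)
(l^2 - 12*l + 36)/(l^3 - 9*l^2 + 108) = 1/(l + 3)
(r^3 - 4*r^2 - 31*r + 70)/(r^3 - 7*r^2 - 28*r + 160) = (r^2 - 9*r + 14)/(r^2 - 12*r + 32)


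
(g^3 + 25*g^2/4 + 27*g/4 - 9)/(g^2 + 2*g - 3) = (g^2 + 13*g/4 - 3)/(g - 1)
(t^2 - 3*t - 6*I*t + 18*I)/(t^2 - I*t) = (t^2 - 3*t - 6*I*t + 18*I)/(t*(t - I))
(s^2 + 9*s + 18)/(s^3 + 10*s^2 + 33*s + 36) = (s + 6)/(s^2 + 7*s + 12)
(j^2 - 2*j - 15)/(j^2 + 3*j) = (j - 5)/j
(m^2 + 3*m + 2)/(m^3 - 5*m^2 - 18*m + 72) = (m^2 + 3*m + 2)/(m^3 - 5*m^2 - 18*m + 72)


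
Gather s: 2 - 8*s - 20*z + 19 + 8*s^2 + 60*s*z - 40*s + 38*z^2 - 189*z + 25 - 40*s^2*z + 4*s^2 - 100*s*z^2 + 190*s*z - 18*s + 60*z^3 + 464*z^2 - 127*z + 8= s^2*(12 - 40*z) + s*(-100*z^2 + 250*z - 66) + 60*z^3 + 502*z^2 - 336*z + 54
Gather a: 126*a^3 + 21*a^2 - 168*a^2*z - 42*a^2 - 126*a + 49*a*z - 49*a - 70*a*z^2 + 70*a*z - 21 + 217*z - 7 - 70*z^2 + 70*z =126*a^3 + a^2*(-168*z - 21) + a*(-70*z^2 + 119*z - 175) - 70*z^2 + 287*z - 28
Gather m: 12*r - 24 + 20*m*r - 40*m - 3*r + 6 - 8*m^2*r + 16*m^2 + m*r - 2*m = m^2*(16 - 8*r) + m*(21*r - 42) + 9*r - 18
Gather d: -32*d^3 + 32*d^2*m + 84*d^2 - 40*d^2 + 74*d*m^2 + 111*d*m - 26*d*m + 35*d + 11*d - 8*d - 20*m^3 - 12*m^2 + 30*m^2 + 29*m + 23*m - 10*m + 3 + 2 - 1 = -32*d^3 + d^2*(32*m + 44) + d*(74*m^2 + 85*m + 38) - 20*m^3 + 18*m^2 + 42*m + 4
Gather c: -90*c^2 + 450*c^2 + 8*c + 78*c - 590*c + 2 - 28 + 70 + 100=360*c^2 - 504*c + 144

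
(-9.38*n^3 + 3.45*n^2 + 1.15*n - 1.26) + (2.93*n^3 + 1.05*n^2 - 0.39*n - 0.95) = -6.45*n^3 + 4.5*n^2 + 0.76*n - 2.21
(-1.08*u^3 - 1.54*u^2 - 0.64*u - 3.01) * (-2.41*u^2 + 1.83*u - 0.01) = 2.6028*u^5 + 1.735*u^4 - 1.265*u^3 + 6.0983*u^2 - 5.5019*u + 0.0301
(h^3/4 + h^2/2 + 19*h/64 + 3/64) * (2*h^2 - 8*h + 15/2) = h^5/2 - h^4 - 49*h^3/32 + 47*h^2/32 + 237*h/128 + 45/128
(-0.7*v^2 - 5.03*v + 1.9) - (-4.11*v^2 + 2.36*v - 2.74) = 3.41*v^2 - 7.39*v + 4.64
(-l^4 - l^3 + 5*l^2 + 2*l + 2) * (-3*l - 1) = 3*l^5 + 4*l^4 - 14*l^3 - 11*l^2 - 8*l - 2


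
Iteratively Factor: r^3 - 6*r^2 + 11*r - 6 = (r - 1)*(r^2 - 5*r + 6) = (r - 2)*(r - 1)*(r - 3)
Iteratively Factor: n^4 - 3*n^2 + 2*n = (n - 1)*(n^3 + n^2 - 2*n) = (n - 1)*(n + 2)*(n^2 - n) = n*(n - 1)*(n + 2)*(n - 1)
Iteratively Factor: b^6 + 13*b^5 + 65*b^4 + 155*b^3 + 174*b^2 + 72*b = (b + 3)*(b^5 + 10*b^4 + 35*b^3 + 50*b^2 + 24*b) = (b + 1)*(b + 3)*(b^4 + 9*b^3 + 26*b^2 + 24*b) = b*(b + 1)*(b + 3)*(b^3 + 9*b^2 + 26*b + 24) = b*(b + 1)*(b + 2)*(b + 3)*(b^2 + 7*b + 12) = b*(b + 1)*(b + 2)*(b + 3)^2*(b + 4)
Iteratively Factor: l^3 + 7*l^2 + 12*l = (l)*(l^2 + 7*l + 12) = l*(l + 4)*(l + 3)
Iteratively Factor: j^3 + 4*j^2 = (j + 4)*(j^2) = j*(j + 4)*(j)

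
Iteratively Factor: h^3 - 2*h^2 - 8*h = (h - 4)*(h^2 + 2*h) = (h - 4)*(h + 2)*(h)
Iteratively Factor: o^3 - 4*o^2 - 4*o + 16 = (o - 4)*(o^2 - 4) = (o - 4)*(o + 2)*(o - 2)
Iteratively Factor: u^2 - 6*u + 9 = (u - 3)*(u - 3)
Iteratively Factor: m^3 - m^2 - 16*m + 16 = (m - 1)*(m^2 - 16) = (m - 4)*(m - 1)*(m + 4)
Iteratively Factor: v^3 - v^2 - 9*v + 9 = (v - 3)*(v^2 + 2*v - 3) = (v - 3)*(v + 3)*(v - 1)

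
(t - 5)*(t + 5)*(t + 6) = t^3 + 6*t^2 - 25*t - 150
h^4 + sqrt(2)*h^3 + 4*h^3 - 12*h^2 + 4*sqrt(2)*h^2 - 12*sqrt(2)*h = h*(h - 2)*(h + 6)*(h + sqrt(2))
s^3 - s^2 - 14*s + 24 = (s - 3)*(s - 2)*(s + 4)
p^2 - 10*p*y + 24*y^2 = (p - 6*y)*(p - 4*y)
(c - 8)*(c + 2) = c^2 - 6*c - 16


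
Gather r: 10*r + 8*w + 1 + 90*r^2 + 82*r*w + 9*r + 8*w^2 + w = 90*r^2 + r*(82*w + 19) + 8*w^2 + 9*w + 1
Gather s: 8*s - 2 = 8*s - 2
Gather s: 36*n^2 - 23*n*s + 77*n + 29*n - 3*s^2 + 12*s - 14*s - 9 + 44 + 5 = 36*n^2 + 106*n - 3*s^2 + s*(-23*n - 2) + 40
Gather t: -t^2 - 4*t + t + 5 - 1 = -t^2 - 3*t + 4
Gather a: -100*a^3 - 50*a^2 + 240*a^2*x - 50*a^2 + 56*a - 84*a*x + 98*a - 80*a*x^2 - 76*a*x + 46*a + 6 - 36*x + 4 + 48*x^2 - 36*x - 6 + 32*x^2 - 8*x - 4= -100*a^3 + a^2*(240*x - 100) + a*(-80*x^2 - 160*x + 200) + 80*x^2 - 80*x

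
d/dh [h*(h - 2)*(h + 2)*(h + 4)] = 4*h^3 + 12*h^2 - 8*h - 16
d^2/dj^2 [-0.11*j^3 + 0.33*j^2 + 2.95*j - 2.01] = 0.66 - 0.66*j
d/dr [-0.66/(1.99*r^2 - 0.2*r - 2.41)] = (2.6268*r - 0.132)/(-1.99*r^2 + 0.2*r + 2.41)^2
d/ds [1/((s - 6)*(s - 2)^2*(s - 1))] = (-(s - 6)*(s - 2) - 2*(s - 6)*(s - 1) - (s - 2)*(s - 1))/((s - 6)^2*(s - 2)^3*(s - 1)^2)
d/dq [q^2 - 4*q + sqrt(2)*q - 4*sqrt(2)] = 2*q - 4 + sqrt(2)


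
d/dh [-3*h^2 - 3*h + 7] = -6*h - 3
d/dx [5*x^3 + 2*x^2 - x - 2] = 15*x^2 + 4*x - 1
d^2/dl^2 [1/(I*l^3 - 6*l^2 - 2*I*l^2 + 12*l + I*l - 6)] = (-12*I*l^2 + l*(96 + 8*I) - 24 + 214*I)/(l^7 + l^6*(-4 + 18*I) + l^5*(-102 - 72*I) + l^4*(428 - 108*I) + l^3*(-647 + 792*I) + l^2*(432 - 1278*I) + l*(-108 + 864*I) - 216*I)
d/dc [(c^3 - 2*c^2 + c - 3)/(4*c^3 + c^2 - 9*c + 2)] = (9*c^4 - 26*c^3 + 59*c^2 - 2*c - 25)/(16*c^6 + 8*c^5 - 71*c^4 - 2*c^3 + 85*c^2 - 36*c + 4)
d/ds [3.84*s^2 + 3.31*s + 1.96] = 7.68*s + 3.31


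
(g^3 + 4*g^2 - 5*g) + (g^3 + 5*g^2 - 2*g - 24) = 2*g^3 + 9*g^2 - 7*g - 24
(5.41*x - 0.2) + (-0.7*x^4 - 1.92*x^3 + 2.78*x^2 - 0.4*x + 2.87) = -0.7*x^4 - 1.92*x^3 + 2.78*x^2 + 5.01*x + 2.67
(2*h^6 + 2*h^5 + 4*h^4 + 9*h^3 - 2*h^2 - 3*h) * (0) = 0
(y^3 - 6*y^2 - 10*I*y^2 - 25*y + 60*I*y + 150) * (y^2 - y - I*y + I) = y^5 - 7*y^4 - 11*I*y^4 - 29*y^3 + 77*I*y^3 + 245*y^2 - 41*I*y^2 - 210*y - 175*I*y + 150*I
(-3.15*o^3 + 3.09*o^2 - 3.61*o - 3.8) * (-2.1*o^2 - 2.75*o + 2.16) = 6.615*o^5 + 2.1735*o^4 - 7.7205*o^3 + 24.5819*o^2 + 2.6524*o - 8.208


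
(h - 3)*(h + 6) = h^2 + 3*h - 18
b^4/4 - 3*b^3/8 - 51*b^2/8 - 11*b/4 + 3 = (b/4 + 1)*(b - 6)*(b - 1/2)*(b + 1)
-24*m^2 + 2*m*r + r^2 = (-4*m + r)*(6*m + r)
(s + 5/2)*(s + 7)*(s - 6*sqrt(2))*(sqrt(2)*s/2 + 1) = sqrt(2)*s^4/2 - 5*s^3 + 19*sqrt(2)*s^3/4 - 95*s^2/2 + 11*sqrt(2)*s^2/4 - 175*s/2 - 57*sqrt(2)*s - 105*sqrt(2)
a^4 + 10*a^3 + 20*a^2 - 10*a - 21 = (a - 1)*(a + 1)*(a + 3)*(a + 7)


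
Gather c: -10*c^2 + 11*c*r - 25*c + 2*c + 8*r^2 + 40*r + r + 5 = -10*c^2 + c*(11*r - 23) + 8*r^2 + 41*r + 5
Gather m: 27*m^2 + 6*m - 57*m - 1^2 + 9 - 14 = 27*m^2 - 51*m - 6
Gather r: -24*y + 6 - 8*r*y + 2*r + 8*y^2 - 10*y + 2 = r*(2 - 8*y) + 8*y^2 - 34*y + 8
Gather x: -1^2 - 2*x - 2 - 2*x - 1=-4*x - 4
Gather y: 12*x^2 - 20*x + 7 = 12*x^2 - 20*x + 7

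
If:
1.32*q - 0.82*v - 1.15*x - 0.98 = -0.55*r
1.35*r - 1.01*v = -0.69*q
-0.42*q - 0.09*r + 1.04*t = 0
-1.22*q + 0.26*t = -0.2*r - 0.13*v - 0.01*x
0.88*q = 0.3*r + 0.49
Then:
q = 5.03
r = 13.12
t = 3.17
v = 20.97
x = -3.76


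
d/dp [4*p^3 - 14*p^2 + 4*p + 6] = 12*p^2 - 28*p + 4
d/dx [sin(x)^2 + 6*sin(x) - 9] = 2*(sin(x) + 3)*cos(x)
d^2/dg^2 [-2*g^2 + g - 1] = -4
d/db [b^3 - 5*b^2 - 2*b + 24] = 3*b^2 - 10*b - 2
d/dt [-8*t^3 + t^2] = 2*t*(1 - 12*t)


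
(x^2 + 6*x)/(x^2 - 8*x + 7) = x*(x + 6)/(x^2 - 8*x + 7)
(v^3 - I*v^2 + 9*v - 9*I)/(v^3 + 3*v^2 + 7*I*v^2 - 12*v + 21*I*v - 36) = (v^2 - 4*I*v - 3)/(v^2 + v*(3 + 4*I) + 12*I)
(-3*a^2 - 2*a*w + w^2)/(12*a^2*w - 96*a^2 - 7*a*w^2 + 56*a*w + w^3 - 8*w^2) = (a + w)/(-4*a*w + 32*a + w^2 - 8*w)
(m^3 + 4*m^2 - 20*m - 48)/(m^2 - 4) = (m^2 + 2*m - 24)/(m - 2)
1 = 1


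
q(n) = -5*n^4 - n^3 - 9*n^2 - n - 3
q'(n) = -20*n^3 - 3*n^2 - 18*n - 1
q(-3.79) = -1105.68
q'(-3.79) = 1112.93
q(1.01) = -19.42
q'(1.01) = -42.85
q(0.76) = -11.07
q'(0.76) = -25.19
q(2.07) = -144.31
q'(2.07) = -228.51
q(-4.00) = -1359.00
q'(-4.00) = 1303.00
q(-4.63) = -2389.75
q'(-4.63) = 2003.09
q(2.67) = -342.97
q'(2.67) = -451.13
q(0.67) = -9.02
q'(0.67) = -20.42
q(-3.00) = -459.00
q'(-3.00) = 566.00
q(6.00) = -7029.00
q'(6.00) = -4537.00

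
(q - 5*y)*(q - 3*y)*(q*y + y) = q^3*y - 8*q^2*y^2 + q^2*y + 15*q*y^3 - 8*q*y^2 + 15*y^3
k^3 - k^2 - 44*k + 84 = (k - 6)*(k - 2)*(k + 7)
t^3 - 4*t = t*(t - 2)*(t + 2)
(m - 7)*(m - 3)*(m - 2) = m^3 - 12*m^2 + 41*m - 42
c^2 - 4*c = c*(c - 4)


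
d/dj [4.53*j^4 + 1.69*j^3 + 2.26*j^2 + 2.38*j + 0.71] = 18.12*j^3 + 5.07*j^2 + 4.52*j + 2.38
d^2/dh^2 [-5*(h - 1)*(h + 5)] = -10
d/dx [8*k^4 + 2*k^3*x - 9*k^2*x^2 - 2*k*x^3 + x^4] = 2*k^3 - 18*k^2*x - 6*k*x^2 + 4*x^3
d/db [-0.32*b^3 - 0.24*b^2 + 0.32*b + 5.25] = -0.96*b^2 - 0.48*b + 0.32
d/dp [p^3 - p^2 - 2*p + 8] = 3*p^2 - 2*p - 2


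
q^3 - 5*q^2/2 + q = q*(q - 2)*(q - 1/2)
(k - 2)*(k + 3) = k^2 + k - 6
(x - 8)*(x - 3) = x^2 - 11*x + 24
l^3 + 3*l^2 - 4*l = l*(l - 1)*(l + 4)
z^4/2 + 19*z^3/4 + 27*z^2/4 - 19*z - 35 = (z/2 + 1)*(z - 2)*(z + 5/2)*(z + 7)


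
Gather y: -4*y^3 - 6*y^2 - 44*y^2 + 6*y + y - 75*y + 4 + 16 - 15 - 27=-4*y^3 - 50*y^2 - 68*y - 22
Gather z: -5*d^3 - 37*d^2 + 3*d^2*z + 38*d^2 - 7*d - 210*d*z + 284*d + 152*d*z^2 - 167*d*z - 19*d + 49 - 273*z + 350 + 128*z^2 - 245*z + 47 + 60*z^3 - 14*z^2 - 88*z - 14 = -5*d^3 + d^2 + 258*d + 60*z^3 + z^2*(152*d + 114) + z*(3*d^2 - 377*d - 606) + 432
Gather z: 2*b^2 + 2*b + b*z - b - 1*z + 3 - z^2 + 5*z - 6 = 2*b^2 + b - z^2 + z*(b + 4) - 3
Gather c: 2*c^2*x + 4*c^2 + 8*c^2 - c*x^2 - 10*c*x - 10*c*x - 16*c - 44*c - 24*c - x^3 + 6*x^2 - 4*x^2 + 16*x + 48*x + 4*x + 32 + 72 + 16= c^2*(2*x + 12) + c*(-x^2 - 20*x - 84) - x^3 + 2*x^2 + 68*x + 120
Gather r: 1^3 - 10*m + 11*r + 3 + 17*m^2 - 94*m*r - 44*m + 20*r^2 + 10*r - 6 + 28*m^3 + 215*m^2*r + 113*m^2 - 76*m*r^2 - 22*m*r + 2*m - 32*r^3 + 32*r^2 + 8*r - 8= 28*m^3 + 130*m^2 - 52*m - 32*r^3 + r^2*(52 - 76*m) + r*(215*m^2 - 116*m + 29) - 10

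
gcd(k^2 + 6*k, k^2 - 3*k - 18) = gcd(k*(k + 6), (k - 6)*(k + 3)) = 1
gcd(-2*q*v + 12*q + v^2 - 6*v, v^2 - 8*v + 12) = v - 6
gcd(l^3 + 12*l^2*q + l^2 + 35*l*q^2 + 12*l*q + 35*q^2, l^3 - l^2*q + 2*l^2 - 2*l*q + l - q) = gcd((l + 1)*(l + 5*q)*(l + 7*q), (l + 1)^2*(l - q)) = l + 1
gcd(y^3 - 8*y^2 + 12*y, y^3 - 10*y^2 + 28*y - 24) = y^2 - 8*y + 12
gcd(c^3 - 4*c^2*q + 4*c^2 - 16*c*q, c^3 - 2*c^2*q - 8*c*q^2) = -c^2 + 4*c*q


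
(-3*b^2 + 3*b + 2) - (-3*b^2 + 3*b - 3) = 5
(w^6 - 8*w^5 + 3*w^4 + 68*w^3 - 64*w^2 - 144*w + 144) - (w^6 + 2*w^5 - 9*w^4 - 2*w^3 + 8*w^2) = -10*w^5 + 12*w^4 + 70*w^3 - 72*w^2 - 144*w + 144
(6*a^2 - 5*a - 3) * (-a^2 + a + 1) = -6*a^4 + 11*a^3 + 4*a^2 - 8*a - 3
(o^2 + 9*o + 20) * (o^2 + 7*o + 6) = o^4 + 16*o^3 + 89*o^2 + 194*o + 120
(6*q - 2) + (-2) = 6*q - 4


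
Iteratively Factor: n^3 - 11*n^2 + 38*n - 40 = (n - 2)*(n^2 - 9*n + 20) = (n - 4)*(n - 2)*(n - 5)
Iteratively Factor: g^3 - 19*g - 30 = (g + 2)*(g^2 - 2*g - 15) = (g - 5)*(g + 2)*(g + 3)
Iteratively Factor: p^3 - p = (p)*(p^2 - 1) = p*(p + 1)*(p - 1)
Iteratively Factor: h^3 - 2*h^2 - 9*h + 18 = (h - 3)*(h^2 + h - 6) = (h - 3)*(h + 3)*(h - 2)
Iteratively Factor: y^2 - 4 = (y - 2)*(y + 2)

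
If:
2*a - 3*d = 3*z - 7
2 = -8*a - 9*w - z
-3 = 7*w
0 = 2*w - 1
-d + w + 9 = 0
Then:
No Solution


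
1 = 1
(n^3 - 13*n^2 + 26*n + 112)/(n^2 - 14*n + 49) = (n^2 - 6*n - 16)/(n - 7)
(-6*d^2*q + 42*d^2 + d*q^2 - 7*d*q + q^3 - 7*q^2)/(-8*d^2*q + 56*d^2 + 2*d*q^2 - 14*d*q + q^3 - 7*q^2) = (3*d + q)/(4*d + q)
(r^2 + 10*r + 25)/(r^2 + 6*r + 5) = (r + 5)/(r + 1)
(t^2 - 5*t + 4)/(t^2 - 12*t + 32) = (t - 1)/(t - 8)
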